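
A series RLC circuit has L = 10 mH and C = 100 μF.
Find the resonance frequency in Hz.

Step 1 — Resonance condition Im(Z)=0 gives ω₀ = 1/√(LC).
Step 2 — ω₀ = 1/√(0.01·0.0001) = 1000 rad/s.
Step 3 — f₀ = ω₀/(2π) = 159.2 Hz.

f₀ = 159.2 Hz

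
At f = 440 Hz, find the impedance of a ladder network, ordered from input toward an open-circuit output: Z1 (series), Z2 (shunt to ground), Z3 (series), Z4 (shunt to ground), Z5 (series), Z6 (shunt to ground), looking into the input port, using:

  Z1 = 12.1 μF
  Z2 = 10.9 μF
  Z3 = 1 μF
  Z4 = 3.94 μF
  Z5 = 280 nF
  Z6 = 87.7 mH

Step 1 — Angular frequency: ω = 2π·f = 2π·440 = 2765 rad/s.
Step 2 — Component impedances:
  Z1: Z = 1/(jωC) = -j/(ω·C) = 0 - j29.89 Ω
  Z2: Z = 1/(jωC) = -j/(ω·C) = 0 - j33.18 Ω
  Z3: Z = 1/(jωC) = -j/(ω·C) = 0 - j361.7 Ω
  Z4: Z = 1/(jωC) = -j/(ω·C) = 0 - j91.81 Ω
  Z5: Z = 1/(jωC) = -j/(ω·C) = 0 - j1292 Ω
  Z6: Z = jωL = j·2765·0.0877 = 0 + j242.5 Ω
Step 3 — Ladder network (open output): work backward from the far end, alternating series and parallel combinations. Z_in = 0 - j60.78 Ω = 60.78∠-90.0° Ω.

Z = 0 - j60.78 Ω = 60.78∠-90.0° Ω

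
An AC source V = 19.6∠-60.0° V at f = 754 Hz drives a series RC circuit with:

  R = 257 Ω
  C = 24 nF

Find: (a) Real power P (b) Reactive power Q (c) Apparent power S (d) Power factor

Step 1 — Angular frequency: ω = 2π·f = 2π·754 = 4738 rad/s.
Step 2 — Component impedances:
  R: Z = R = 257 Ω
  C: Z = 1/(jωC) = -j/(ω·C) = 0 - j8795 Ω
Step 3 — Series combination: Z_total = R + C = 257 - j8795 Ω = 8799∠-88.3° Ω.
Step 4 — Source phasor: V = 19.6∠-60.0° V = 9.8 - j16.97 V.
Step 5 — Current: I = V / Z = 0.001961 + j0.001057 A = 0.002228∠28.3° A.
Step 6 — Complex power: S = V·I* = 0.001275 - j0.04364 VA.
Step 7 — Real power: P = Re(S) = 0.001275 W.
Step 8 — Reactive power: Q = Im(S) = -0.04364 VAR.
Step 9 — Apparent power: |S| = 0.04366 VA.
Step 10 — Power factor: PF = P/|S| = 0.02921 (leading).

(a) P = 0.001275 W  (b) Q = -0.04364 VAR  (c) S = 0.04366 VA  (d) PF = 0.02921 (leading)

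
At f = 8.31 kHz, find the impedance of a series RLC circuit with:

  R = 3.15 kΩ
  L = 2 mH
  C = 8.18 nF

Step 1 — Angular frequency: ω = 2π·f = 2π·8310 = 5.221e+04 rad/s.
Step 2 — Component impedances:
  R: Z = R = 3150 Ω
  L: Z = jωL = j·5.221e+04·0.002 = 0 + j104.4 Ω
  C: Z = 1/(jωC) = -j/(ω·C) = 0 - j2341 Ω
Step 3 — Series combination: Z_total = R + L + C = 3150 - j2237 Ω = 3863∠-35.4° Ω.

Z = 3150 - j2237 Ω = 3863∠-35.4° Ω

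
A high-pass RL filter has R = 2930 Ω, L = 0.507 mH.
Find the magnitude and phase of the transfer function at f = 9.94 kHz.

Step 1 — Angular frequency: ω = 2π·9940 = 6.245e+04 rad/s.
Step 2 — Transfer function: H(jω) = jωL/(R + jωL).
Step 3 — Numerator jωL = j·31.66; denominator R + jωL = 2930 + j31.66.
Step 4 — H = 0.0001168 + j0.01081.
Step 5 — Magnitude: |H| = 0.01081 (-39.3 dB); phase: φ = 89.4°.

|H| = 0.01081 (-39.3 dB), φ = 89.4°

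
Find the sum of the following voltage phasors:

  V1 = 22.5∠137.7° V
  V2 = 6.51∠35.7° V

Step 1 — Convert each phasor to rectangular form:
  V1 = 22.5·(cos(137.7°) + j·sin(137.7°)) = -16.64 + j15.14 V
  V2 = 6.51·(cos(35.7°) + j·sin(35.7°)) = 5.287 + j3.799 V
Step 2 — Sum components: V_total = -11.36 + j18.94 V.
Step 3 — Convert to polar: |V_total| = 22.08 V, ∠V_total = 120.9°.

V_total = 22.08∠120.9° V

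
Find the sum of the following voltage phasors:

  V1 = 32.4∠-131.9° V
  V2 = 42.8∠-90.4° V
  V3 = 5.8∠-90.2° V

Step 1 — Convert each phasor to rectangular form:
  V1 = 32.4·(cos(-131.9°) + j·sin(-131.9°)) = -21.64 - j24.12 V
  V2 = 42.8·(cos(-90.4°) + j·sin(-90.4°)) = -0.2988 - j42.8 V
  V3 = 5.8·(cos(-90.2°) + j·sin(-90.2°)) = -0.02025 - j5.8 V
Step 2 — Sum components: V_total = -21.96 - j72.71 V.
Step 3 — Convert to polar: |V_total| = 75.96 V, ∠V_total = -106.8°.

V_total = 75.96∠-106.8° V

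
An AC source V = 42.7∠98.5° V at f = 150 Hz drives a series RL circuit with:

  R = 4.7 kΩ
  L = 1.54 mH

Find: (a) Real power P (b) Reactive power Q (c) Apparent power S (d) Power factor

Step 1 — Angular frequency: ω = 2π·f = 2π·150 = 942.5 rad/s.
Step 2 — Component impedances:
  R: Z = R = 4700 Ω
  L: Z = jωL = j·942.5·0.00154 = 0 + j1.451 Ω
Step 3 — Series combination: Z_total = R + L = 4700 + j1.451 Ω = 4700∠0.0° Ω.
Step 4 — Source phasor: V = 42.7∠98.5° V = -6.311 + j42.23 V.
Step 5 — Current: I = V / Z = -0.00134 + j0.008986 A = 0.009085∠98.5° A.
Step 6 — Complex power: S = V·I* = 0.3879 + j0.0001198 VA.
Step 7 — Real power: P = Re(S) = 0.3879 W.
Step 8 — Reactive power: Q = Im(S) = 0.0001198 VAR.
Step 9 — Apparent power: |S| = 0.3879 VA.
Step 10 — Power factor: PF = P/|S| = 1 (lagging).

(a) P = 0.3879 W  (b) Q = 0.0001198 VAR  (c) S = 0.3879 VA  (d) PF = 1 (lagging)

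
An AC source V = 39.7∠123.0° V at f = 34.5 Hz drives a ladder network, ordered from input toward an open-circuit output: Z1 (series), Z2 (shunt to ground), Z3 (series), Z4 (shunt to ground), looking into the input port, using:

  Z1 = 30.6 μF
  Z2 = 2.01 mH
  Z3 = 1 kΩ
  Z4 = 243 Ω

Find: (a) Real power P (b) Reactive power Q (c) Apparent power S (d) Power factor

Step 1 — Angular frequency: ω = 2π·f = 2π·34.5 = 216.8 rad/s.
Step 2 — Component impedances:
  Z1: Z = 1/(jωC) = -j/(ω·C) = 0 - j150.8 Ω
  Z2: Z = jωL = j·216.8·0.00201 = 0 + j0.4357 Ω
  Z3: Z = R = 1000 Ω
  Z4: Z = R = 243 Ω
Step 3 — Ladder network (open output): work backward from the far end, alternating series and parallel combinations. Z_in = 0.0001527 - j150.3 Ω = 150.3∠-90.0° Ω.
Step 4 — Source phasor: V = 39.7∠123.0° V = -21.62 + j33.3 V.
Step 5 — Current: I = V / Z = -0.2215 - j0.1438 A = 0.2641∠-147.0° A.
Step 6 — Complex power: S = V·I* = 1.065e-05 - j10.48 VA.
Step 7 — Real power: P = Re(S) = 1.065e-05 W.
Step 8 — Reactive power: Q = Im(S) = -10.48 VAR.
Step 9 — Apparent power: |S| = 10.48 VA.
Step 10 — Power factor: PF = P/|S| = 1.016e-06 (leading).

(a) P = 1.065e-05 W  (b) Q = -10.48 VAR  (c) S = 10.48 VA  (d) PF = 1.016e-06 (leading)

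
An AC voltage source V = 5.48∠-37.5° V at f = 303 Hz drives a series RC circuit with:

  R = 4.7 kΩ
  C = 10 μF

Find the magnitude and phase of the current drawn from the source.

Step 1 — Angular frequency: ω = 2π·f = 2π·303 = 1904 rad/s.
Step 2 — Component impedances:
  R: Z = R = 4700 Ω
  C: Z = 1/(jωC) = -j/(ω·C) = 0 - j52.53 Ω
Step 3 — Series combination: Z_total = R + C = 4700 - j52.53 Ω = 4700∠-0.6° Ω.
Step 4 — Source phasor: V = 5.48∠-37.5° V = 4.348 - j3.336 V.
Step 5 — Ohm's law: I = V / Z_total = (4.348 - j3.336) / (4700 - j52.53) = 0.0009328 - j0.0006994 A.
Step 6 — Convert to polar: |I| = 0.001166 A, ∠I = -36.9°.

I = 0.001166∠-36.9° A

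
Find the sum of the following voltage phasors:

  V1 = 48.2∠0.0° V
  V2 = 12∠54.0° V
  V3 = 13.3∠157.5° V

Step 1 — Convert each phasor to rectangular form:
  V1 = 48.2·(cos(0.0°) + j·sin(0.0°)) = 48.2 V
  V2 = 12·(cos(54.0°) + j·sin(54.0°)) = 7.053 + j9.708 V
  V3 = 13.3·(cos(157.5°) + j·sin(157.5°)) = -12.29 + j5.09 V
Step 2 — Sum components: V_total = 42.97 + j14.8 V.
Step 3 — Convert to polar: |V_total| = 45.44 V, ∠V_total = 19.0°.

V_total = 45.44∠19.0° V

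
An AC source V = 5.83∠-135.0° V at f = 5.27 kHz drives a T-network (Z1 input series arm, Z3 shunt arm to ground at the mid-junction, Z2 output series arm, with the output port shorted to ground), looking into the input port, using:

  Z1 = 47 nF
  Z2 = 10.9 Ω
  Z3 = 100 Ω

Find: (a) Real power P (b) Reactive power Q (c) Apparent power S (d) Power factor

Step 1 — Angular frequency: ω = 2π·f = 2π·5270 = 3.311e+04 rad/s.
Step 2 — Component impedances:
  Z1: Z = 1/(jωC) = -j/(ω·C) = 0 - j642.6 Ω
  Z2: Z = R = 10.9 Ω
  Z3: Z = R = 100 Ω
Step 3 — With the output port shorted to ground, the output series arm Z2 runs from the junction to ground; the shunt arm Z3 also runs from the junction to ground. They appear in parallel: Z3 || Z2 = 9.829 Ω.
Step 4 — Series with input arm Z1: Z_in = Z1 + (Z3 || Z2) = 9.829 - j642.6 Ω = 642.6∠-89.1° Ω.
Step 5 — Source phasor: V = 5.83∠-135.0° V = -4.122 - j4.122 V.
Step 6 — Current: I = V / Z = 0.006316 - j0.006512 A = 0.009072∠-45.9° A.
Step 7 — Complex power: S = V·I* = 0.0008089 - j0.05288 VA.
Step 8 — Real power: P = Re(S) = 0.0008089 W.
Step 9 — Reactive power: Q = Im(S) = -0.05288 VAR.
Step 10 — Apparent power: |S| = 0.05289 VA.
Step 11 — Power factor: PF = P/|S| = 0.01529 (leading).

(a) P = 0.0008089 W  (b) Q = -0.05288 VAR  (c) S = 0.05289 VA  (d) PF = 0.01529 (leading)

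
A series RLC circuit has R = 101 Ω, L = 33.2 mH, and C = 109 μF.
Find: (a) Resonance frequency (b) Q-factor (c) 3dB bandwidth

Step 1 — Resonance condition Im(Z)=0 gives ω₀ = 1/√(LC).
Step 2 — ω₀ = 1/√(0.0332·0.000109) = 525.7 rad/s.
Step 3 — f₀ = ω₀/(2π) = 83.66 Hz.
Step 4 — Series Q: Q = ω₀L/R = 525.7·0.0332/101 = 0.1728.
Step 5 — 3dB bandwidth: Δω = ω₀/Q = 3042 rad/s; BW = Δω/(2π) = 484.2 Hz.

(a) f₀ = 83.66 Hz  (b) Q = 0.1728  (c) BW = 484.2 Hz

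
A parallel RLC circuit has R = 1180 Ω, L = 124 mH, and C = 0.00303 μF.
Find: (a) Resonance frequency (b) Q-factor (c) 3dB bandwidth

Step 1 — Resonance: ω₀ = 1/√(LC) = 1/√(0.124·3.03e-09) = 5.159e+04 rad/s.
Step 2 — f₀ = ω₀/(2π) = 8211 Hz.
Step 3 — Parallel Q: Q = R/(ω₀L) = 1180/(5.159e+04·0.124) = 0.1845.
Step 4 — Bandwidth: Δω = ω₀/Q = 2.797e+05 rad/s; BW = Δω/(2π) = 4.451e+04 Hz.

(a) f₀ = 8211 Hz  (b) Q = 0.1845  (c) BW = 4.451e+04 Hz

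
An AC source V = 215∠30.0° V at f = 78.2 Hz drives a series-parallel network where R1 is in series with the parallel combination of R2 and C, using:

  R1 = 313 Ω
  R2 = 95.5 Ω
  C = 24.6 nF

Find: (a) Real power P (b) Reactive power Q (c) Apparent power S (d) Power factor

Step 1 — Angular frequency: ω = 2π·f = 2π·78.2 = 491.3 rad/s.
Step 2 — Component impedances:
  R1: Z = R = 313 Ω
  R2: Z = R = 95.5 Ω
  C: Z = 1/(jωC) = -j/(ω·C) = 0 - j8.273e+04 Ω
Step 3 — Parallel branch: R2 || C = 1/(1/R2 + 1/C) = 95.5 - j0.1102 Ω.
Step 4 — Series with R1: Z_total = R1 + (R2 || C) = 408.5 - j0.1102 Ω = 408.5∠-0.0° Ω.
Step 5 — Source phasor: V = 215∠30.0° V = 186.2 + j107.5 V.
Step 6 — Current: I = V / Z = 0.4557 + j0.2633 A = 0.5263∠30.0° A.
Step 7 — Complex power: S = V·I* = 113.2 - j0.03054 VA.
Step 8 — Real power: P = Re(S) = 113.2 W.
Step 9 — Reactive power: Q = Im(S) = -0.03054 VAR.
Step 10 — Apparent power: |S| = 113.2 VA.
Step 11 — Power factor: PF = P/|S| = 1 (leading).

(a) P = 113.2 W  (b) Q = -0.03054 VAR  (c) S = 113.2 VA  (d) PF = 1 (leading)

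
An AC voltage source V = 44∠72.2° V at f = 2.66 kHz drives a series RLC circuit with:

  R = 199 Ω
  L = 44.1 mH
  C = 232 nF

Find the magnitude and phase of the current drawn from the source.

Step 1 — Angular frequency: ω = 2π·f = 2π·2660 = 1.671e+04 rad/s.
Step 2 — Component impedances:
  R: Z = R = 199 Ω
  L: Z = jωL = j·1.671e+04·0.0441 = 0 + j737.1 Ω
  C: Z = 1/(jωC) = -j/(ω·C) = 0 - j257.9 Ω
Step 3 — Series combination: Z_total = R + L + C = 199 + j479.2 Ω = 518.8∠67.4° Ω.
Step 4 — Source phasor: V = 44∠72.2° V = 13.45 + j41.89 V.
Step 5 — Ohm's law: I = V / Z_total = (13.45 + j41.89) / (199 + j479.2) = 0.08451 + j0.007028 A.
Step 6 — Convert to polar: |I| = 0.08481 A, ∠I = 4.8°.

I = 0.08481∠4.8° A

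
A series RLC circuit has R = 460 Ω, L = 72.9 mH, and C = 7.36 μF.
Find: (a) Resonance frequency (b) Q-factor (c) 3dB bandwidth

Step 1 — Resonance: ω₀ = 1/√(LC) = 1/√(0.0729·7.36e-06) = 1365 rad/s.
Step 2 — f₀ = ω₀/(2π) = 217.3 Hz.
Step 3 — Series Q: Q = ω₀L/R = 1365·0.0729/460 = 0.2164.
Step 4 — Bandwidth: Δω = ω₀/Q = 6310 rad/s; BW = Δω/(2π) = 1004 Hz.

(a) f₀ = 217.3 Hz  (b) Q = 0.2164  (c) BW = 1004 Hz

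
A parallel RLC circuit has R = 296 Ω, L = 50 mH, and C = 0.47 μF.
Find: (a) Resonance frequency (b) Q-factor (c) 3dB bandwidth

Step 1 — Resonance: ω₀ = 1/√(LC) = 1/√(0.05·4.7e-07) = 6523 rad/s.
Step 2 — f₀ = ω₀/(2π) = 1038 Hz.
Step 3 — Parallel Q: Q = R/(ω₀L) = 296/(6523·0.05) = 0.9075.
Step 4 — Bandwidth: Δω = ω₀/Q = 7188 rad/s; BW = Δω/(2π) = 1144 Hz.

(a) f₀ = 1038 Hz  (b) Q = 0.9075  (c) BW = 1144 Hz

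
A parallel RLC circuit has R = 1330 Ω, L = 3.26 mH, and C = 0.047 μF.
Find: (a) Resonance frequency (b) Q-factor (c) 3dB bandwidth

Step 1 — Resonance: ω₀ = 1/√(LC) = 1/√(0.00326·4.7e-08) = 8.079e+04 rad/s.
Step 2 — f₀ = ω₀/(2π) = 1.286e+04 Hz.
Step 3 — Parallel Q: Q = R/(ω₀L) = 1330/(8.079e+04·0.00326) = 5.05.
Step 4 — Bandwidth: Δω = ω₀/Q = 1.6e+04 rad/s; BW = Δω/(2π) = 2546 Hz.

(a) f₀ = 1.286e+04 Hz  (b) Q = 5.05  (c) BW = 2546 Hz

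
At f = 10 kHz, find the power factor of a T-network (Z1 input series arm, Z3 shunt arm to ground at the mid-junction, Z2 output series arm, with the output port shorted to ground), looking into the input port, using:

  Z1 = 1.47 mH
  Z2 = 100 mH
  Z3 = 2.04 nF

Step 1 — Angular frequency: ω = 2π·f = 2π·1e+04 = 6.283e+04 rad/s.
Step 2 — Component impedances:
  Z1: Z = jωL = j·6.283e+04·0.00147 = 0 + j92.36 Ω
  Z2: Z = jωL = j·6.283e+04·0.1 = 0 + j6283 Ω
  Z3: Z = 1/(jωC) = -j/(ω·C) = 0 - j7802 Ω
Step 3 — With the output port shorted to ground, the output series arm Z2 runs from the junction to ground; the shunt arm Z3 also runs from the junction to ground. They appear in parallel: Z3 || Z2 = 0 + j3.228e+04 Ω.
Step 4 — Series with input arm Z1: Z_in = Z1 + (Z3 || Z2) = 0 + j3.237e+04 Ω = 3.237e+04∠90.0° Ω.
Step 5 — Power factor: PF = cos(φ) = Re(Z)/|Z| = 0/3.237e+04 = 0.
Step 6 — Type: Im(Z) = 3.237e+04 ⇒ lagging (phase φ = 90.0°).

PF = 0 (lagging, φ = 90.0°)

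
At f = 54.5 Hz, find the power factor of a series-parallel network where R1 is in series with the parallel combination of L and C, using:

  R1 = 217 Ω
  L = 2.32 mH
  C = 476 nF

Step 1 — Angular frequency: ω = 2π·f = 2π·54.5 = 342.4 rad/s.
Step 2 — Component impedances:
  R1: Z = R = 217 Ω
  L: Z = jωL = j·342.4·0.00232 = 0 + j0.7944 Ω
  C: Z = 1/(jωC) = -j/(ω·C) = 0 - j6135 Ω
Step 3 — Parallel branch: L || C = 1/(1/L + 1/C) = 0 + j0.7945 Ω.
Step 4 — Series with R1: Z_total = R1 + (L || C) = 217 + j0.7945 Ω = 217∠0.2° Ω.
Step 5 — Power factor: PF = cos(φ) = Re(Z)/|Z| = 217/217 = 1.
Step 6 — Type: Im(Z) = 0.7945 ⇒ lagging (phase φ = 0.2°).

PF = 1 (lagging, φ = 0.2°)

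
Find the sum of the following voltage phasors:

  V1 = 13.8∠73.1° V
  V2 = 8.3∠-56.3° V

Step 1 — Convert each phasor to rectangular form:
  V1 = 13.8·(cos(73.1°) + j·sin(73.1°)) = 4.012 + j13.2 V
  V2 = 8.3·(cos(-56.3°) + j·sin(-56.3°)) = 4.605 - j6.905 V
Step 2 — Sum components: V_total = 8.617 + j6.299 V.
Step 3 — Convert to polar: |V_total| = 10.67 V, ∠V_total = 36.2°.

V_total = 10.67∠36.2° V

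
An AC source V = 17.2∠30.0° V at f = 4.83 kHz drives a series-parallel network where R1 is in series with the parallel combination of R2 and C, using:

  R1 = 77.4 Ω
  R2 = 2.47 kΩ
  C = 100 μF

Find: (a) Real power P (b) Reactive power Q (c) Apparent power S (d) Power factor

Step 1 — Angular frequency: ω = 2π·f = 2π·4830 = 3.035e+04 rad/s.
Step 2 — Component impedances:
  R1: Z = R = 77.4 Ω
  R2: Z = R = 2470 Ω
  C: Z = 1/(jωC) = -j/(ω·C) = 0 - j0.3295 Ω
Step 3 — Parallel branch: R2 || C = 1/(1/R2 + 1/C) = 4.396e-05 - j0.3295 Ω.
Step 4 — Series with R1: Z_total = R1 + (R2 || C) = 77.4 - j0.3295 Ω = 77.4∠-0.2° Ω.
Step 5 — Source phasor: V = 17.2∠30.0° V = 14.9 + j8.6 V.
Step 6 — Current: I = V / Z = 0.192 + j0.1119 A = 0.2222∠30.2° A.
Step 7 — Complex power: S = V·I* = 3.822 - j0.01627 VA.
Step 8 — Real power: P = Re(S) = 3.822 W.
Step 9 — Reactive power: Q = Im(S) = -0.01627 VAR.
Step 10 — Apparent power: |S| = 3.822 VA.
Step 11 — Power factor: PF = P/|S| = 1 (leading).

(a) P = 3.822 W  (b) Q = -0.01627 VAR  (c) S = 3.822 VA  (d) PF = 1 (leading)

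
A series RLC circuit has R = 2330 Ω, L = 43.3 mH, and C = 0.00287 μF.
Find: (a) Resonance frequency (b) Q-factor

Step 1 — Resonance condition Im(Z)=0 gives ω₀ = 1/√(LC).
Step 2 — ω₀ = 1/√(0.0433·2.87e-09) = 8.97e+04 rad/s.
Step 3 — f₀ = ω₀/(2π) = 1.428e+04 Hz.
Step 4 — Series Q: Q = ω₀L/R = 8.97e+04·0.0433/2330 = 1.667.

(a) f₀ = 1.428e+04 Hz  (b) Q = 1.667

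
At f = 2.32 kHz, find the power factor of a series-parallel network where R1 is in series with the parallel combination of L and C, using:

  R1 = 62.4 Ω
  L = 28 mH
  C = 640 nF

Step 1 — Angular frequency: ω = 2π·f = 2π·2320 = 1.458e+04 rad/s.
Step 2 — Component impedances:
  R1: Z = R = 62.4 Ω
  L: Z = jωL = j·1.458e+04·0.028 = 0 + j408.2 Ω
  C: Z = 1/(jωC) = -j/(ω·C) = 0 - j107.2 Ω
Step 3 — Parallel branch: L || C = 1/(1/L + 1/C) = 0 - j145.4 Ω.
Step 4 — Series with R1: Z_total = R1 + (L || C) = 62.4 - j145.4 Ω = 158.2∠-66.8° Ω.
Step 5 — Power factor: PF = cos(φ) = Re(Z)/|Z| = 62.4/158.19 = 0.3945.
Step 6 — Type: Im(Z) = -145.4 ⇒ leading (phase φ = -66.8°).

PF = 0.3945 (leading, φ = -66.8°)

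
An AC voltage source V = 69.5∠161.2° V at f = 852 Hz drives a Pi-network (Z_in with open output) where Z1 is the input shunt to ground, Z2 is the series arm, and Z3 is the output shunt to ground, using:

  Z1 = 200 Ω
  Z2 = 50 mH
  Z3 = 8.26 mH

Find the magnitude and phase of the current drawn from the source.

Step 1 — Angular frequency: ω = 2π·f = 2π·852 = 5353 rad/s.
Step 2 — Component impedances:
  Z1: Z = R = 200 Ω
  Z2: Z = jωL = j·5353·0.05 = 0 + j267.7 Ω
  Z3: Z = jωL = j·5353·0.00826 = 0 + j44.22 Ω
Step 3 — With open output, the series arm Z2 and the output shunt Z3 appear in series to ground: Z2 + Z3 = 0 + j311.9 Ω.
Step 4 — Parallel with input shunt Z1: Z_in = Z1 || (Z2 + Z3) = 141.7 + j90.88 Ω = 168.4∠32.7° Ω.
Step 5 — Source phasor: V = 69.5∠161.2° V = -65.79 + j22.4 V.
Step 6 — Ohm's law: I = V / Z_total = (-65.79 + j22.4) / (141.7 + j90.88) = -0.2571 + j0.3229 A.
Step 7 — Convert to polar: |I| = 0.4128 A, ∠I = 128.5°.

I = 0.4128∠128.5° A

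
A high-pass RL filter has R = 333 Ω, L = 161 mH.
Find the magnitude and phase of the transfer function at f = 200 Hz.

Step 1 — Angular frequency: ω = 2π·200 = 1257 rad/s.
Step 2 — Transfer function: H(jω) = jωL/(R + jωL).
Step 3 — Numerator jωL = j·202.3; denominator R + jωL = 333 + j202.3.
Step 4 — H = 0.2696 + j0.4438.
Step 5 — Magnitude: |H| = 0.5192 (-5.7 dB); phase: φ = 58.7°.

|H| = 0.5192 (-5.7 dB), φ = 58.7°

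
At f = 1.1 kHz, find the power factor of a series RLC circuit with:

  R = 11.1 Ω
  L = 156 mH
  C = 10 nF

Step 1 — Angular frequency: ω = 2π·f = 2π·1100 = 6912 rad/s.
Step 2 — Component impedances:
  R: Z = R = 11.1 Ω
  L: Z = jωL = j·6912·0.156 = 0 + j1078 Ω
  C: Z = 1/(jωC) = -j/(ω·C) = 0 - j1.447e+04 Ω
Step 3 — Series combination: Z_total = R + L + C = 11.1 - j1.339e+04 Ω = 1.339e+04∠-90.0° Ω.
Step 4 — Power factor: PF = cos(φ) = Re(Z)/|Z| = 11.1/13390.44 = 0.0008289.
Step 5 — Type: Im(Z) = -1.339e+04 ⇒ leading (phase φ = -90.0°).

PF = 0.0008289 (leading, φ = -90.0°)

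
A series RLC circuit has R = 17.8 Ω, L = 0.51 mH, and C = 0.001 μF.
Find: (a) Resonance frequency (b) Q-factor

Step 1 — Resonance condition Im(Z)=0 gives ω₀ = 1/√(LC).
Step 2 — ω₀ = 1/√(0.00051·1e-09) = 1.4e+06 rad/s.
Step 3 — f₀ = ω₀/(2π) = 2.229e+05 Hz.
Step 4 — Series Q: Q = ω₀L/R = 1.4e+06·0.00051/17.8 = 40.12.

(a) f₀ = 2.229e+05 Hz  (b) Q = 40.12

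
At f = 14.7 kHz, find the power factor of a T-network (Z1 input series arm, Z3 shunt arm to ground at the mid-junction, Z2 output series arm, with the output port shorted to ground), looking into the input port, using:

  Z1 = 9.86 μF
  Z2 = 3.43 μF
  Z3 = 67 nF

Step 1 — Angular frequency: ω = 2π·f = 2π·1.47e+04 = 9.236e+04 rad/s.
Step 2 — Component impedances:
  Z1: Z = 1/(jωC) = -j/(ω·C) = 0 - j1.098 Ω
  Z2: Z = 1/(jωC) = -j/(ω·C) = 0 - j3.157 Ω
  Z3: Z = 1/(jωC) = -j/(ω·C) = 0 - j161.6 Ω
Step 3 — With the output port shorted to ground, the output series arm Z2 runs from the junction to ground; the shunt arm Z3 also runs from the junction to ground. They appear in parallel: Z3 || Z2 = 0 - j3.096 Ω.
Step 4 — Series with input arm Z1: Z_in = Z1 + (Z3 || Z2) = 0 - j4.194 Ω = 4.194∠-90.0° Ω.
Step 5 — Power factor: PF = cos(φ) = Re(Z)/|Z| = 0/4.194 = 0.
Step 6 — Type: Im(Z) = -4.194 ⇒ leading (phase φ = -90.0°).

PF = 0 (leading, φ = -90.0°)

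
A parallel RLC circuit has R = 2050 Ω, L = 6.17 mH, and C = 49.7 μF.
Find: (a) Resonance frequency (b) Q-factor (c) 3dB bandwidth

Step 1 — Resonance: ω₀ = 1/√(LC) = 1/√(0.00617·4.97e-05) = 1806 rad/s.
Step 2 — f₀ = ω₀/(2π) = 287.4 Hz.
Step 3 — Parallel Q: Q = R/(ω₀L) = 2050/(1806·0.00617) = 184.
Step 4 — Bandwidth: Δω = ω₀/Q = 9.815 rad/s; BW = Δω/(2π) = 1.562 Hz.

(a) f₀ = 287.4 Hz  (b) Q = 184  (c) BW = 1.562 Hz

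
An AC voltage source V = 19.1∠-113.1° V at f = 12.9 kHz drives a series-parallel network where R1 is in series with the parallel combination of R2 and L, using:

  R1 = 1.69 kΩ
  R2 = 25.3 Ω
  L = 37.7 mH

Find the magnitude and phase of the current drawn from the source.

Step 1 — Angular frequency: ω = 2π·f = 2π·1.29e+04 = 8.105e+04 rad/s.
Step 2 — Component impedances:
  R1: Z = R = 1690 Ω
  R2: Z = R = 25.3 Ω
  L: Z = jωL = j·8.105e+04·0.0377 = 0 + j3056 Ω
Step 3 — Parallel branch: R2 || L = 1/(1/R2 + 1/L) = 25.3 + j0.2095 Ω.
Step 4 — Series with R1: Z_total = R1 + (R2 || L) = 1715 + j0.2095 Ω = 1715∠0.0° Ω.
Step 5 — Source phasor: V = 19.1∠-113.1° V = -7.494 - j17.57 V.
Step 6 — Ohm's law: I = V / Z_total = (-7.494 - j17.57) / (1715 + j0.2095) = -0.00437 - j0.01024 A.
Step 7 — Convert to polar: |I| = 0.01114 A, ∠I = -113.1°.

I = 0.01114∠-113.1° A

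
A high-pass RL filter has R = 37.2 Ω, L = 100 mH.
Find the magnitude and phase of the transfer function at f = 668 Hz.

Step 1 — Angular frequency: ω = 2π·668 = 4197 rad/s.
Step 2 — Transfer function: H(jω) = jωL/(R + jωL).
Step 3 — Numerator jωL = j·419.7; denominator R + jωL = 37.2 + j419.7.
Step 4 — H = 0.9922 + j0.08794.
Step 5 — Magnitude: |H| = 0.9961 (-0.0 dB); phase: φ = 5.1°.

|H| = 0.9961 (-0.0 dB), φ = 5.1°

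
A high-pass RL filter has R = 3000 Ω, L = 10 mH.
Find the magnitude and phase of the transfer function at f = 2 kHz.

Step 1 — Angular frequency: ω = 2π·2000 = 1.257e+04 rad/s.
Step 2 — Transfer function: H(jω) = jωL/(R + jωL).
Step 3 — Numerator jωL = j·125.7; denominator R + jωL = 3000 + j125.7.
Step 4 — H = 0.001752 + j0.04181.
Step 5 — Magnitude: |H| = 0.04185 (-27.6 dB); phase: φ = 87.6°.

|H| = 0.04185 (-27.6 dB), φ = 87.6°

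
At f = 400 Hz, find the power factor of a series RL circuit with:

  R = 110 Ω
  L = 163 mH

Step 1 — Angular frequency: ω = 2π·f = 2π·400 = 2513 rad/s.
Step 2 — Component impedances:
  R: Z = R = 110 Ω
  L: Z = jωL = j·2513·0.163 = 0 + j409.7 Ω
Step 3 — Series combination: Z_total = R + L = 110 + j409.7 Ω = 424.2∠75.0° Ω.
Step 4 — Power factor: PF = cos(φ) = Re(Z)/|Z| = 110/424.2 = 0.2593.
Step 5 — Type: Im(Z) = 409.7 ⇒ lagging (phase φ = 75.0°).

PF = 0.2593 (lagging, φ = 75.0°)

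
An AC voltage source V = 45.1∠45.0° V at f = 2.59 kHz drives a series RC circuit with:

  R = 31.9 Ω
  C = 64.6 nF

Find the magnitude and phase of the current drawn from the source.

Step 1 — Angular frequency: ω = 2π·f = 2π·2590 = 1.627e+04 rad/s.
Step 2 — Component impedances:
  R: Z = R = 31.9 Ω
  C: Z = 1/(jωC) = -j/(ω·C) = 0 - j951.2 Ω
Step 3 — Series combination: Z_total = R + C = 31.9 - j951.2 Ω = 951.8∠-88.1° Ω.
Step 4 — Source phasor: V = 45.1∠45.0° V = 31.89 + j31.89 V.
Step 5 — Ohm's law: I = V / Z_total = (31.89 + j31.89) / (31.9 - j951.2) = -0.03236 + j0.03461 A.
Step 6 — Convert to polar: |I| = 0.04739 A, ∠I = 133.1°.

I = 0.04739∠133.1° A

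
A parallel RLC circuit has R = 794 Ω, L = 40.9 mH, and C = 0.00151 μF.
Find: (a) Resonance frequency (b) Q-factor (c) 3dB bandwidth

Step 1 — Resonance: ω₀ = 1/√(LC) = 1/√(0.0409·1.51e-09) = 1.272e+05 rad/s.
Step 2 — f₀ = ω₀/(2π) = 2.025e+04 Hz.
Step 3 — Parallel Q: Q = R/(ω₀L) = 794/(1.272e+05·0.0409) = 0.1526.
Step 4 — Bandwidth: Δω = ω₀/Q = 8.341e+05 rad/s; BW = Δω/(2π) = 1.327e+05 Hz.

(a) f₀ = 2.025e+04 Hz  (b) Q = 0.1526  (c) BW = 1.327e+05 Hz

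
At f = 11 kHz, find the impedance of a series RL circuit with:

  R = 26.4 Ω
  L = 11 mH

Step 1 — Angular frequency: ω = 2π·f = 2π·1.1e+04 = 6.912e+04 rad/s.
Step 2 — Component impedances:
  R: Z = R = 26.4 Ω
  L: Z = jωL = j·6.912e+04·0.011 = 0 + j760.3 Ω
Step 3 — Series combination: Z_total = R + L = 26.4 + j760.3 Ω = 760.7∠88.0° Ω.

Z = 26.4 + j760.3 Ω = 760.7∠88.0° Ω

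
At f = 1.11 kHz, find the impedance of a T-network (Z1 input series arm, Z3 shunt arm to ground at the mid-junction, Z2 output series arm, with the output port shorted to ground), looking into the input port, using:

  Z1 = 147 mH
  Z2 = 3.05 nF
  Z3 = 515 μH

Step 1 — Angular frequency: ω = 2π·f = 2π·1110 = 6974 rad/s.
Step 2 — Component impedances:
  Z1: Z = jωL = j·6974·0.147 = 0 + j1025 Ω
  Z2: Z = 1/(jωC) = -j/(ω·C) = 0 - j4.701e+04 Ω
  Z3: Z = jωL = j·6974·0.000515 = 0 + j3.592 Ω
Step 3 — With the output port shorted to ground, the output series arm Z2 runs from the junction to ground; the shunt arm Z3 also runs from the junction to ground. They appear in parallel: Z3 || Z2 = 0 + j3.592 Ω.
Step 4 — Series with input arm Z1: Z_in = Z1 + (Z3 || Z2) = 0 + j1029 Ω = 1029∠90.0° Ω.

Z = 0 + j1029 Ω = 1029∠90.0° Ω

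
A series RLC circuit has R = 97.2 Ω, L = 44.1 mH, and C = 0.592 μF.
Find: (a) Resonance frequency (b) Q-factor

Step 1 — Resonance condition Im(Z)=0 gives ω₀ = 1/√(LC).
Step 2 — ω₀ = 1/√(0.0441·5.92e-07) = 6189 rad/s.
Step 3 — f₀ = ω₀/(2π) = 985 Hz.
Step 4 — Series Q: Q = ω₀L/R = 6189·0.0441/97.2 = 2.808.

(a) f₀ = 985 Hz  (b) Q = 2.808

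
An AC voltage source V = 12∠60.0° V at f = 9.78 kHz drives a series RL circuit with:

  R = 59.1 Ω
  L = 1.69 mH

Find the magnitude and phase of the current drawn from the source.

Step 1 — Angular frequency: ω = 2π·f = 2π·9780 = 6.145e+04 rad/s.
Step 2 — Component impedances:
  R: Z = R = 59.1 Ω
  L: Z = jωL = j·6.145e+04·0.00169 = 0 + j103.8 Ω
Step 3 — Series combination: Z_total = R + L = 59.1 + j103.8 Ω = 119.5∠60.4° Ω.
Step 4 — Source phasor: V = 12∠60.0° V = 6 + j10.39 V.
Step 5 — Ohm's law: I = V / Z_total = (6 + j10.39) / (59.1 + j103.8) = 0.1004 - j0.0006243 A.
Step 6 — Convert to polar: |I| = 0.1004 A, ∠I = -0.4°.

I = 0.1004∠-0.4° A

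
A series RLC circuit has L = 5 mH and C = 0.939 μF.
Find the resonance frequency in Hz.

Step 1 — Resonance condition Im(Z)=0 gives ω₀ = 1/√(LC).
Step 2 — ω₀ = 1/√(0.005·9.39e-07) = 1.459e+04 rad/s.
Step 3 — f₀ = ω₀/(2π) = 2323 Hz.

f₀ = 2323 Hz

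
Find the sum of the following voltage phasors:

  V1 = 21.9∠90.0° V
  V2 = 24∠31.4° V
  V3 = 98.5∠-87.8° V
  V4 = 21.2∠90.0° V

Step 1 — Convert each phasor to rectangular form:
  V1 = 21.9·(cos(90.0°) + j·sin(90.0°)) = 0 + j21.9 V
  V2 = 24·(cos(31.4°) + j·sin(31.4°)) = 20.49 + j12.5 V
  V3 = 98.5·(cos(-87.8°) + j·sin(-87.8°)) = 3.781 - j98.43 V
  V4 = 21.2·(cos(90.0°) + j·sin(90.0°)) = 0 + j21.2 V
Step 2 — Sum components: V_total = 24.27 - j42.82 V.
Step 3 — Convert to polar: |V_total| = 49.22 V, ∠V_total = -60.5°.

V_total = 49.22∠-60.5° V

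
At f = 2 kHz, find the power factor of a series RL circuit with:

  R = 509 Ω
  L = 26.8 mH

Step 1 — Angular frequency: ω = 2π·f = 2π·2000 = 1.257e+04 rad/s.
Step 2 — Component impedances:
  R: Z = R = 509 Ω
  L: Z = jωL = j·1.257e+04·0.0268 = 0 + j336.8 Ω
Step 3 — Series combination: Z_total = R + L = 509 + j336.8 Ω = 610.3∠33.5° Ω.
Step 4 — Power factor: PF = cos(φ) = Re(Z)/|Z| = 509/610.3 = 0.834.
Step 5 — Type: Im(Z) = 336.8 ⇒ lagging (phase φ = 33.5°).

PF = 0.834 (lagging, φ = 33.5°)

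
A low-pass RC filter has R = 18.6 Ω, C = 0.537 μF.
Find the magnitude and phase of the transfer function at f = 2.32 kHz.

Step 1 — Angular frequency: ω = 2π·2320 = 1.458e+04 rad/s.
Step 2 — Transfer function: H(jω) = 1/(1 + jωRC).
Step 3 — Denominator: 1 + jωRC = 1 + j·1.458e+04·18.6·5.37e-07 = 1 + j0.1456.
Step 4 — H = 0.9792 - j0.1426.
Step 5 — Magnitude: |H| = 0.9896 (-0.1 dB); phase: φ = -8.3°.

|H| = 0.9896 (-0.1 dB), φ = -8.3°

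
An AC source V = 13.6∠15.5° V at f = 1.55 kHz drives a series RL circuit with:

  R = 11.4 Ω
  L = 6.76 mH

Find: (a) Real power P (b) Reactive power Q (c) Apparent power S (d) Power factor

Step 1 — Angular frequency: ω = 2π·f = 2π·1550 = 9739 rad/s.
Step 2 — Component impedances:
  R: Z = R = 11.4 Ω
  L: Z = jωL = j·9739·0.00676 = 0 + j65.84 Ω
Step 3 — Series combination: Z_total = R + L = 11.4 + j65.84 Ω = 66.81∠80.2° Ω.
Step 4 — Source phasor: V = 13.6∠15.5° V = 13.11 + j3.634 V.
Step 5 — Current: I = V / Z = 0.08706 - j0.184 A = 0.2035∠-64.7° A.
Step 6 — Complex power: S = V·I* = 0.4723 + j2.728 VA.
Step 7 — Real power: P = Re(S) = 0.4723 W.
Step 8 — Reactive power: Q = Im(S) = 2.728 VAR.
Step 9 — Apparent power: |S| = 2.768 VA.
Step 10 — Power factor: PF = P/|S| = 0.1706 (lagging).

(a) P = 0.4723 W  (b) Q = 2.728 VAR  (c) S = 2.768 VA  (d) PF = 0.1706 (lagging)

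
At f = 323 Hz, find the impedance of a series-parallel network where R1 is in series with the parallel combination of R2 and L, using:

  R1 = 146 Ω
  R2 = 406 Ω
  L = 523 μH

Step 1 — Angular frequency: ω = 2π·f = 2π·323 = 2029 rad/s.
Step 2 — Component impedances:
  R1: Z = R = 146 Ω
  R2: Z = R = 406 Ω
  L: Z = jωL = j·2029·0.000523 = 0 + j1.061 Ω
Step 3 — Parallel branch: R2 || L = 1/(1/R2 + 1/L) = 0.002775 + j1.061 Ω.
Step 4 — Series with R1: Z_total = R1 + (R2 || L) = 146 + j1.061 Ω = 146∠0.4° Ω.

Z = 146 + j1.061 Ω = 146∠0.4° Ω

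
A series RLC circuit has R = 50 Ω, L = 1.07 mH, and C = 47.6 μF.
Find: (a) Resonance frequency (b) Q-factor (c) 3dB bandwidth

Step 1 — Resonance: ω₀ = 1/√(LC) = 1/√(0.00107·4.76e-05) = 4431 rad/s.
Step 2 — f₀ = ω₀/(2π) = 705.2 Hz.
Step 3 — Series Q: Q = ω₀L/R = 4431·0.00107/50 = 0.09482.
Step 4 — Bandwidth: Δω = ω₀/Q = 4.673e+04 rad/s; BW = Δω/(2π) = 7437 Hz.

(a) f₀ = 705.2 Hz  (b) Q = 0.09482  (c) BW = 7437 Hz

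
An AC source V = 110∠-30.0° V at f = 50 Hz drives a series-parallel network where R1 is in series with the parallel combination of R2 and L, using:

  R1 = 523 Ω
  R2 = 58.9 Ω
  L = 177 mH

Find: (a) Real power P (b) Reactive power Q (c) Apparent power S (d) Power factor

Step 1 — Angular frequency: ω = 2π·f = 2π·50 = 314.2 rad/s.
Step 2 — Component impedances:
  R1: Z = R = 523 Ω
  R2: Z = R = 58.9 Ω
  L: Z = jωL = j·314.2·0.177 = 0 + j55.61 Ω
Step 3 — Parallel branch: R2 || L = 1/(1/R2 + 1/L) = 27.76 + j29.4 Ω.
Step 4 — Series with R1: Z_total = R1 + (R2 || L) = 550.8 + j29.4 Ω = 551.5∠3.1° Ω.
Step 5 — Source phasor: V = 110∠-30.0° V = 95.26 - j55 V.
Step 6 — Current: I = V / Z = 0.1672 - j0.1088 A = 0.1994∠-33.1° A.
Step 7 — Complex power: S = V·I* = 21.91 + j1.169 VA.
Step 8 — Real power: P = Re(S) = 21.91 W.
Step 9 — Reactive power: Q = Im(S) = 1.169 VAR.
Step 10 — Apparent power: |S| = 21.94 VA.
Step 11 — Power factor: PF = P/|S| = 0.9986 (lagging).

(a) P = 21.91 W  (b) Q = 1.169 VAR  (c) S = 21.94 VA  (d) PF = 0.9986 (lagging)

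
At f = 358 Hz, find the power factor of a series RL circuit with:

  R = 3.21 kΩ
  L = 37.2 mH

Step 1 — Angular frequency: ω = 2π·f = 2π·358 = 2249 rad/s.
Step 2 — Component impedances:
  R: Z = R = 3210 Ω
  L: Z = jωL = j·2249·0.0372 = 0 + j83.68 Ω
Step 3 — Series combination: Z_total = R + L = 3210 + j83.68 Ω = 3211∠1.5° Ω.
Step 4 — Power factor: PF = cos(φ) = Re(Z)/|Z| = 3210/3211 = 0.9997.
Step 5 — Type: Im(Z) = 83.68 ⇒ lagging (phase φ = 1.5°).

PF = 0.9997 (lagging, φ = 1.5°)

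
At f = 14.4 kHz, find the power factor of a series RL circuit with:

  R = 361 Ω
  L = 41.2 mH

Step 1 — Angular frequency: ω = 2π·f = 2π·1.44e+04 = 9.048e+04 rad/s.
Step 2 — Component impedances:
  R: Z = R = 361 Ω
  L: Z = jωL = j·9.048e+04·0.0412 = 0 + j3728 Ω
Step 3 — Series combination: Z_total = R + L = 361 + j3728 Ω = 3745∠84.5° Ω.
Step 4 — Power factor: PF = cos(φ) = Re(Z)/|Z| = 361/3745.1 = 0.09639.
Step 5 — Type: Im(Z) = 3728 ⇒ lagging (phase φ = 84.5°).

PF = 0.09639 (lagging, φ = 84.5°)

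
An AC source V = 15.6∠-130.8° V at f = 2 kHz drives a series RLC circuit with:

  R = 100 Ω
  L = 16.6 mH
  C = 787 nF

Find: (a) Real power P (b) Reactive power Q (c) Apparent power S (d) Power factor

Step 1 — Angular frequency: ω = 2π·f = 2π·2000 = 1.257e+04 rad/s.
Step 2 — Component impedances:
  R: Z = R = 100 Ω
  L: Z = jωL = j·1.257e+04·0.0166 = 0 + j208.6 Ω
  C: Z = 1/(jωC) = -j/(ω·C) = 0 - j101.1 Ω
Step 3 — Series combination: Z_total = R + L + C = 100 + j107.5 Ω = 146.8∠47.1° Ω.
Step 4 — Source phasor: V = 15.6∠-130.8° V = -10.19 - j11.81 V.
Step 5 — Current: I = V / Z = -0.1062 - j0.003956 A = 0.1063∠-177.9° A.
Step 6 — Complex power: S = V·I* = 1.129 + j1.214 VA.
Step 7 — Real power: P = Re(S) = 1.129 W.
Step 8 — Reactive power: Q = Im(S) = 1.214 VAR.
Step 9 — Apparent power: |S| = 1.658 VA.
Step 10 — Power factor: PF = P/|S| = 0.6811 (lagging).

(a) P = 1.129 W  (b) Q = 1.214 VAR  (c) S = 1.658 VA  (d) PF = 0.6811 (lagging)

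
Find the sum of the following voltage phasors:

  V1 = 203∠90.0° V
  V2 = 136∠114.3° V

Step 1 — Convert each phasor to rectangular form:
  V1 = 203·(cos(90.0°) + j·sin(90.0°)) = 0 + j203 V
  V2 = 136·(cos(114.3°) + j·sin(114.3°)) = -55.97 + j124 V
Step 2 — Sum components: V_total = -55.97 + j327 V.
Step 3 — Convert to polar: |V_total| = 331.7 V, ∠V_total = 99.7°.

V_total = 331.7∠99.7° V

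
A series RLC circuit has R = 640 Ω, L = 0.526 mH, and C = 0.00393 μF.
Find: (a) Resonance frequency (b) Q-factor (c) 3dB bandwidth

Step 1 — Resonance: ω₀ = 1/√(LC) = 1/√(0.000526·3.93e-09) = 6.955e+05 rad/s.
Step 2 — f₀ = ω₀/(2π) = 1.107e+05 Hz.
Step 3 — Series Q: Q = ω₀L/R = 6.955e+05·0.000526/640 = 0.5716.
Step 4 — Bandwidth: Δω = ω₀/Q = 1.217e+06 rad/s; BW = Δω/(2π) = 1.936e+05 Hz.

(a) f₀ = 1.107e+05 Hz  (b) Q = 0.5716  (c) BW = 1.936e+05 Hz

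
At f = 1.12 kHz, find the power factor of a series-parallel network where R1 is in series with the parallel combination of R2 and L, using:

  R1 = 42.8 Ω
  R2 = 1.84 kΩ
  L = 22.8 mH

Step 1 — Angular frequency: ω = 2π·f = 2π·1120 = 7037 rad/s.
Step 2 — Component impedances:
  R1: Z = R = 42.8 Ω
  R2: Z = R = 1840 Ω
  L: Z = jωL = j·7037·0.0228 = 0 + j160.4 Ω
Step 3 — Parallel branch: R2 || L = 1/(1/R2 + 1/L) = 13.89 + j159.2 Ω.
Step 4 — Series with R1: Z_total = R1 + (R2 || L) = 56.69 + j159.2 Ω = 169∠70.4° Ω.
Step 5 — Power factor: PF = cos(φ) = Re(Z)/|Z| = 56.69/169 = 0.3354.
Step 6 — Type: Im(Z) = 159.2 ⇒ lagging (phase φ = 70.4°).

PF = 0.3354 (lagging, φ = 70.4°)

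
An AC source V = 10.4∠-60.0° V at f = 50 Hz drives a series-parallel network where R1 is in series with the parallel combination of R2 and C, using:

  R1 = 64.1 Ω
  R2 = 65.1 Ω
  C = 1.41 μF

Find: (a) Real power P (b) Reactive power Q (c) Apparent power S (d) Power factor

Step 1 — Angular frequency: ω = 2π·f = 2π·50 = 314.2 rad/s.
Step 2 — Component impedances:
  R1: Z = R = 64.1 Ω
  R2: Z = R = 65.1 Ω
  C: Z = 1/(jωC) = -j/(ω·C) = 0 - j2258 Ω
Step 3 — Parallel branch: R2 || C = 1/(1/R2 + 1/C) = 65.05 - j1.876 Ω.
Step 4 — Series with R1: Z_total = R1 + (R2 || C) = 129.1 - j1.876 Ω = 129.2∠-0.8° Ω.
Step 5 — Source phasor: V = 10.4∠-60.0° V = 5.2 - j9.007 V.
Step 6 — Current: I = V / Z = 0.04127 - j0.06914 A = 0.08052∠-59.2° A.
Step 7 — Complex power: S = V·I* = 0.8373 - j0.01216 VA.
Step 8 — Real power: P = Re(S) = 0.8373 W.
Step 9 — Reactive power: Q = Im(S) = -0.01216 VAR.
Step 10 — Apparent power: |S| = 0.8374 VA.
Step 11 — Power factor: PF = P/|S| = 0.9999 (leading).

(a) P = 0.8373 W  (b) Q = -0.01216 VAR  (c) S = 0.8374 VA  (d) PF = 0.9999 (leading)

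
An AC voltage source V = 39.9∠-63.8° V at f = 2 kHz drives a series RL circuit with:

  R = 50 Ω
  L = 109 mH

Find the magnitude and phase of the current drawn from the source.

Step 1 — Angular frequency: ω = 2π·f = 2π·2000 = 1.257e+04 rad/s.
Step 2 — Component impedances:
  R: Z = R = 50 Ω
  L: Z = jωL = j·1.257e+04·0.109 = 0 + j1370 Ω
Step 3 — Series combination: Z_total = R + L = 50 + j1370 Ω = 1371∠87.9° Ω.
Step 4 — Source phasor: V = 39.9∠-63.8° V = 17.62 - j35.8 V.
Step 5 — Ohm's law: I = V / Z_total = (17.62 - j35.8) / (50 + j1370) = -0.02563 - j0.0138 A.
Step 6 — Convert to polar: |I| = 0.02911 A, ∠I = -151.7°.

I = 0.02911∠-151.7° A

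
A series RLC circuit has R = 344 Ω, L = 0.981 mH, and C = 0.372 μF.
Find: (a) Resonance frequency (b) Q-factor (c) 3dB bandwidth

Step 1 — Resonance condition Im(Z)=0 gives ω₀ = 1/√(LC).
Step 2 — ω₀ = 1/√(0.000981·3.72e-07) = 5.235e+04 rad/s.
Step 3 — f₀ = ω₀/(2π) = 8331 Hz.
Step 4 — Series Q: Q = ω₀L/R = 5.235e+04·0.000981/344 = 0.1493.
Step 5 — 3dB bandwidth: Δω = ω₀/Q = 3.507e+05 rad/s; BW = Δω/(2π) = 5.581e+04 Hz.

(a) f₀ = 8331 Hz  (b) Q = 0.1493  (c) BW = 5.581e+04 Hz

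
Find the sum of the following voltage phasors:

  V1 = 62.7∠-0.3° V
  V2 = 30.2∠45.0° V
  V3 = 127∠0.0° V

Step 1 — Convert each phasor to rectangular form:
  V1 = 62.7·(cos(-0.3°) + j·sin(-0.3°)) = 62.7 - j0.3283 V
  V2 = 30.2·(cos(45.0°) + j·sin(45.0°)) = 21.35 + j21.35 V
  V3 = 127·(cos(0.0°) + j·sin(0.0°)) = 127 V
Step 2 — Sum components: V_total = 211.1 + j21.03 V.
Step 3 — Convert to polar: |V_total| = 212.1 V, ∠V_total = 5.7°.

V_total = 212.1∠5.7° V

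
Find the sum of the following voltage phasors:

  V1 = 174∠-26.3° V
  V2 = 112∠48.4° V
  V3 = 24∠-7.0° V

Step 1 — Convert each phasor to rectangular form:
  V1 = 174·(cos(-26.3°) + j·sin(-26.3°)) = 156 - j77.09 V
  V2 = 112·(cos(48.4°) + j·sin(48.4°)) = 74.36 + j83.75 V
  V3 = 24·(cos(-7.0°) + j·sin(-7.0°)) = 23.82 - j2.925 V
Step 2 — Sum components: V_total = 254.2 + j3.734 V.
Step 3 — Convert to polar: |V_total| = 254.2 V, ∠V_total = 0.8°.

V_total = 254.2∠0.8° V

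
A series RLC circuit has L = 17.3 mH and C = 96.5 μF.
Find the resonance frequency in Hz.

Step 1 — Resonance condition Im(Z)=0 gives ω₀ = 1/√(LC).
Step 2 — ω₀ = 1/√(0.0173·9.65e-05) = 774 rad/s.
Step 3 — f₀ = ω₀/(2π) = 123.2 Hz.

f₀ = 123.2 Hz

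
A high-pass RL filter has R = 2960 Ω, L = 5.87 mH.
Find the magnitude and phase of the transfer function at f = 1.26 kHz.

Step 1 — Angular frequency: ω = 2π·1260 = 7917 rad/s.
Step 2 — Transfer function: H(jω) = jωL/(R + jωL).
Step 3 — Numerator jωL = j·46.47; denominator R + jωL = 2960 + j46.47.
Step 4 — H = 0.0002464 + j0.0157.
Step 5 — Magnitude: |H| = 0.0157 (-36.1 dB); phase: φ = 89.1°.

|H| = 0.0157 (-36.1 dB), φ = 89.1°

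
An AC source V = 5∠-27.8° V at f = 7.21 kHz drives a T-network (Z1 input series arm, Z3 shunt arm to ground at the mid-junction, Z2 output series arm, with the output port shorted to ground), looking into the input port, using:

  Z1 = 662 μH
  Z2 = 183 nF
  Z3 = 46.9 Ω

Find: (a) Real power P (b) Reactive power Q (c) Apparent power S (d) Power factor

Step 1 — Angular frequency: ω = 2π·f = 2π·7210 = 4.53e+04 rad/s.
Step 2 — Component impedances:
  Z1: Z = jωL = j·4.53e+04·0.000662 = 0 + j29.99 Ω
  Z2: Z = 1/(jωC) = -j/(ω·C) = 0 - j120.6 Ω
  Z3: Z = R = 46.9 Ω
Step 3 — With the output port shorted to ground, the output series arm Z2 runs from the junction to ground; the shunt arm Z3 also runs from the junction to ground. They appear in parallel: Z3 || Z2 = 40.74 - j15.84 Ω.
Step 4 — Series with input arm Z1: Z_in = Z1 + (Z3 || Z2) = 40.74 + j14.15 Ω = 43.13∠19.2° Ω.
Step 5 — Source phasor: V = 5∠-27.8° V = 4.423 - j2.332 V.
Step 6 — Current: I = V / Z = 0.07914 - j0.08472 A = 0.1159∠-47.0° A.
Step 7 — Complex power: S = V·I* = 0.5476 + j0.1902 VA.
Step 8 — Real power: P = Re(S) = 0.5476 W.
Step 9 — Reactive power: Q = Im(S) = 0.1902 VAR.
Step 10 — Apparent power: |S| = 0.5797 VA.
Step 11 — Power factor: PF = P/|S| = 0.9447 (lagging).

(a) P = 0.5476 W  (b) Q = 0.1902 VAR  (c) S = 0.5797 VA  (d) PF = 0.9447 (lagging)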